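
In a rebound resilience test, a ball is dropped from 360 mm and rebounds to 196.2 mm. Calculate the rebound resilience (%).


Resilience = h_rebound / h_drop * 100
= 196.2 / 360 * 100
= 54.5%

54.5%


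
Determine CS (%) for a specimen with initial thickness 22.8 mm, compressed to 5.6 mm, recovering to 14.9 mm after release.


CS = (t0 - recovered) / (t0 - ts) * 100
= (22.8 - 14.9) / (22.8 - 5.6) * 100
= 7.9 / 17.2 * 100
= 45.9%

45.9%


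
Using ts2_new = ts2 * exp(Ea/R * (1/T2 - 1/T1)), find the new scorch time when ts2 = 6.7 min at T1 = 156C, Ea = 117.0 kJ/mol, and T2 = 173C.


Convert temperatures: T1 = 156 + 273.15 = 429.15 K, T2 = 173 + 273.15 = 446.15 K
ts2_new = 6.7 * exp(117000 / 8.314 * (1/446.15 - 1/429.15))
1/T2 - 1/T1 = -8.8789e-05
ts2_new = 1.92 min

1.92 min


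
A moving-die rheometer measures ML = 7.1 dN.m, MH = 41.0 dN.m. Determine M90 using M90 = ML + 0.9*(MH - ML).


M90 = ML + 0.9 * (MH - ML)
M90 = 7.1 + 0.9 * (41.0 - 7.1)
M90 = 7.1 + 0.9 * 33.9
M90 = 37.61 dN.m

37.61 dN.m


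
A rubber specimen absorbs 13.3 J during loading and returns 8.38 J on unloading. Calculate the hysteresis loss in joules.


Hysteresis loss = loading - unloading
= 13.3 - 8.38
= 4.92 J

4.92 J


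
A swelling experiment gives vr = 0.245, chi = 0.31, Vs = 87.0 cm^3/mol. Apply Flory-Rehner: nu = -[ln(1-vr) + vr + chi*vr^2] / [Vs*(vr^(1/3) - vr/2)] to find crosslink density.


ln(1 - vr) = ln(1 - 0.245) = -0.2810
Numerator = -((-0.2810) + 0.245 + 0.31 * 0.245^2) = 0.0174
Denominator = 87.0 * (0.245^(1/3) - 0.245/2) = 43.7812
nu = 0.0174 / 43.7812 = 3.9811e-04 mol/cm^3

3.9811e-04 mol/cm^3


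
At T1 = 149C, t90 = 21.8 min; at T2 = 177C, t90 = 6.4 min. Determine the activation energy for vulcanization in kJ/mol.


T1 = 422.15 K, T2 = 450.15 K
1/T1 - 1/T2 = 1.4734e-04
ln(t1/t2) = ln(21.8/6.4) = 1.2256
Ea = 8.314 * 1.2256 / 1.4734e-04 = 69155.8676 J/mol
Ea = 69.16 kJ/mol

69.16 kJ/mol


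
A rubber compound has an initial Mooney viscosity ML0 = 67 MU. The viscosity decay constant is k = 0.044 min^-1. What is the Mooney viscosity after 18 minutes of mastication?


ML = ML0 * exp(-k * t)
ML = 67 * exp(-0.044 * 18)
ML = 67 * 0.4529
ML = 30.35 MU

30.35 MU


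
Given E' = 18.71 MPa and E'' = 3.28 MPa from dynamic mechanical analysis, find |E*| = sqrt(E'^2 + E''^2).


|E*| = sqrt(E'^2 + E''^2)
= sqrt(18.71^2 + 3.28^2)
= sqrt(350.0641 + 10.7584)
= 18.995 MPa

18.995 MPa


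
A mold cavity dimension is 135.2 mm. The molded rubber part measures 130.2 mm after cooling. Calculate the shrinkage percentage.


Shrinkage = (mold - part) / mold * 100
= (135.2 - 130.2) / 135.2 * 100
= 5.0 / 135.2 * 100
= 3.7%

3.7%


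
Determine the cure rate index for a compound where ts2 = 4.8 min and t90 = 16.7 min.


CRI = 100 / (t90 - ts2)
= 100 / (16.7 - 4.8)
= 100 / 11.9
= 8.4 min^-1

8.4 min^-1


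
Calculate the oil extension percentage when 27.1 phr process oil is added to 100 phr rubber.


Oil % = oil / (100 + oil) * 100
= 27.1 / (100 + 27.1) * 100
= 27.1 / 127.1 * 100
= 21.32%

21.32%


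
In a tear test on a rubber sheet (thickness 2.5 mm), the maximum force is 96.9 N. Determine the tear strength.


Tear strength = force / thickness
= 96.9 / 2.5
= 38.76 N/mm

38.76 N/mm


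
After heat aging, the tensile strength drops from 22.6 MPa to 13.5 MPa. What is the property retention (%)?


Retention = aged / original * 100
= 13.5 / 22.6 * 100
= 59.7%

59.7%


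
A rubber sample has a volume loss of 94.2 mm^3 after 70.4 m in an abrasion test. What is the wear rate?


Rate = volume_loss / distance
= 94.2 / 70.4
= 1.338 mm^3/m

1.338 mm^3/m


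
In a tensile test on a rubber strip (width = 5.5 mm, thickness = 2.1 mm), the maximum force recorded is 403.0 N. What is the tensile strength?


Area = width * thickness = 5.5 * 2.1 = 11.55 mm^2
TS = force / area = 403.0 / 11.55 = 34.89 MPa

34.89 MPa


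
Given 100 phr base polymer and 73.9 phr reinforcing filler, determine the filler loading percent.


Filler % = filler / (rubber + filler) * 100
= 73.9 / (100 + 73.9) * 100
= 73.9 / 173.9 * 100
= 42.5%

42.5%


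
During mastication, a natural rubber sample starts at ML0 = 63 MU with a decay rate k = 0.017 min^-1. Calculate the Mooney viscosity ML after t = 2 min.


ML = ML0 * exp(-k * t)
ML = 63 * exp(-0.017 * 2)
ML = 63 * 0.9666
ML = 60.89 MU

60.89 MU


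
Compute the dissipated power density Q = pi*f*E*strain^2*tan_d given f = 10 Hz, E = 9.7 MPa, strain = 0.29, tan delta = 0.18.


Q = pi * f * E * strain^2 * tan_d
= pi * 10 * 9.7 * 0.29^2 * 0.18
= pi * 10 * 9.7 * 0.0841 * 0.18
= 4.6131

Q = 4.6131


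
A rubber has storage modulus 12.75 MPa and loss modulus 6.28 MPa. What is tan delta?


tan delta = E'' / E'
= 6.28 / 12.75
= 0.4925

tan delta = 0.4925


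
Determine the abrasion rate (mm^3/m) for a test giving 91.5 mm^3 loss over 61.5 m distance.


Rate = volume_loss / distance
= 91.5 / 61.5
= 1.488 mm^3/m

1.488 mm^3/m


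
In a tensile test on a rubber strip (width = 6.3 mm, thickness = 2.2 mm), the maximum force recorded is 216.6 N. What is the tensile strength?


Area = width * thickness = 6.3 * 2.2 = 13.86 mm^2
TS = force / area = 216.6 / 13.86 = 15.63 MPa

15.63 MPa


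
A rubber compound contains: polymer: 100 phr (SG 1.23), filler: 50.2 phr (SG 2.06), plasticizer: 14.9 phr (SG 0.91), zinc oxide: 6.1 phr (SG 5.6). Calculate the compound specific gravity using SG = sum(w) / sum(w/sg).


Sum of weights = 171.2
Volume contributions:
  polymer: 100/1.23 = 81.3008
  filler: 50.2/2.06 = 24.3689
  plasticizer: 14.9/0.91 = 16.3736
  zinc oxide: 6.1/5.6 = 1.0893
Sum of volumes = 123.1327
SG = 171.2 / 123.1327 = 1.39

SG = 1.39


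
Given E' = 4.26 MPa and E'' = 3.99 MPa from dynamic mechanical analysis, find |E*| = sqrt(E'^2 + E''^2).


|E*| = sqrt(E'^2 + E''^2)
= sqrt(4.26^2 + 3.99^2)
= sqrt(18.1476 + 15.9201)
= 5.837 MPa

5.837 MPa


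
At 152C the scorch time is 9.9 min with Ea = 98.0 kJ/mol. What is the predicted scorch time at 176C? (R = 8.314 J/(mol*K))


Convert temperatures: T1 = 152 + 273.15 = 425.15 K, T2 = 176 + 273.15 = 449.15 K
ts2_new = 9.9 * exp(98000 / 8.314 * (1/449.15 - 1/425.15))
1/T2 - 1/T1 = -1.2568e-04
ts2_new = 2.25 min

2.25 min


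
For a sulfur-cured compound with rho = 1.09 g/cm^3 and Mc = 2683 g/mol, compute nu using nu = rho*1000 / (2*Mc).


nu = rho * 1000 / (2 * Mc)
nu = 1.09 * 1000 / (2 * 2683)
nu = 1090.0 / 5366
nu = 0.2031 mol/L

0.2031 mol/L


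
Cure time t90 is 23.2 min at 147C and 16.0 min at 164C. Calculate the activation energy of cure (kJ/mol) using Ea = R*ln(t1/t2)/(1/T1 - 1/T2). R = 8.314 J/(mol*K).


T1 = 420.15 K, T2 = 437.15 K
1/T1 - 1/T2 = 9.2558e-05
ln(t1/t2) = ln(23.2/16.0) = 0.3716
Ea = 8.314 * 0.3716 / 9.2558e-05 = 33375.5984 J/mol
Ea = 33.38 kJ/mol

33.38 kJ/mol


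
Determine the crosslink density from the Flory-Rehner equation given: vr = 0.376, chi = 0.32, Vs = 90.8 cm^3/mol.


ln(1 - vr) = ln(1 - 0.376) = -0.4716
Numerator = -((-0.4716) + 0.376 + 0.32 * 0.376^2) = 0.0504
Denominator = 90.8 * (0.376^(1/3) - 0.376/2) = 48.4659
nu = 0.0504 / 48.4659 = 0.0010 mol/cm^3

0.0010 mol/cm^3


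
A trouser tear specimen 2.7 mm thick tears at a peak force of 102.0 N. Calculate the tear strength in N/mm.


Tear strength = force / thickness
= 102.0 / 2.7
= 37.78 N/mm

37.78 N/mm


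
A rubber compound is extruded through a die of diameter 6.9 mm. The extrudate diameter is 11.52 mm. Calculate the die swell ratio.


Die swell ratio = D_extrudate / D_die
= 11.52 / 6.9
= 1.67

Die swell = 1.67


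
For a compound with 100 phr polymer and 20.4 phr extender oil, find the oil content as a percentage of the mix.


Oil % = oil / (100 + oil) * 100
= 20.4 / (100 + 20.4) * 100
= 20.4 / 120.4 * 100
= 16.94%

16.94%


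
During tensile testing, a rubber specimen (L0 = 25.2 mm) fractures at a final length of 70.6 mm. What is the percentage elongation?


Elongation = (Lf - L0) / L0 * 100
= (70.6 - 25.2) / 25.2 * 100
= 45.4 / 25.2 * 100
= 180.2%

180.2%


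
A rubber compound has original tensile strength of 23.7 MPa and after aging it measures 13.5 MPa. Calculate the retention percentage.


Retention = aged / original * 100
= 13.5 / 23.7 * 100
= 57.0%

57.0%


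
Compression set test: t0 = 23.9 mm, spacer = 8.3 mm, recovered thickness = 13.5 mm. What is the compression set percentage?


CS = (t0 - recovered) / (t0 - ts) * 100
= (23.9 - 13.5) / (23.9 - 8.3) * 100
= 10.4 / 15.6 * 100
= 66.7%

66.7%


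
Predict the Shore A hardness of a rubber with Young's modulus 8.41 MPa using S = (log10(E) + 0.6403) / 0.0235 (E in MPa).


log10(E) = 0.0235*S - 0.6403  =>  S = (log10(E) + 0.6403) / 0.0235
log10(8.41) = 0.924796
S = (0.924796 + 0.6403) / 0.0235 = 1.565096 / 0.0235
S = 66.6

Shore A = 66.6


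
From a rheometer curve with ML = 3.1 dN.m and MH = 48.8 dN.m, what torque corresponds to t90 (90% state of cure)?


M90 = ML + 0.9 * (MH - ML)
M90 = 3.1 + 0.9 * (48.8 - 3.1)
M90 = 3.1 + 0.9 * 45.7
M90 = 44.23 dN.m

44.23 dN.m


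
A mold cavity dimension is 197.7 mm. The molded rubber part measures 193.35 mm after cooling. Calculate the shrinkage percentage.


Shrinkage = (mold - part) / mold * 100
= (197.7 - 193.35) / 197.7 * 100
= 4.35 / 197.7 * 100
= 2.2%

2.2%


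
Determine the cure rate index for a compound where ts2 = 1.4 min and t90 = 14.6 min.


CRI = 100 / (t90 - ts2)
= 100 / (14.6 - 1.4)
= 100 / 13.2
= 7.58 min^-1

7.58 min^-1


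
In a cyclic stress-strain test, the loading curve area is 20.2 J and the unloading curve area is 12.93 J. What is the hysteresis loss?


Hysteresis loss = loading - unloading
= 20.2 - 12.93
= 7.27 J

7.27 J


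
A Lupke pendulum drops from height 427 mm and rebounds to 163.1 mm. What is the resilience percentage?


Resilience = h_rebound / h_drop * 100
= 163.1 / 427 * 100
= 38.2%

38.2%


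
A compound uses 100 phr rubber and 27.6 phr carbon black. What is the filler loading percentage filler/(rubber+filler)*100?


Filler % = filler / (rubber + filler) * 100
= 27.6 / (100 + 27.6) * 100
= 27.6 / 127.6 * 100
= 21.63%

21.63%


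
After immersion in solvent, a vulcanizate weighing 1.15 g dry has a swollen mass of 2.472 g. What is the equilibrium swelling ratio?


Q = W_swollen / W_dry
Q = 2.472 / 1.15
Q = 2.15

Q = 2.15


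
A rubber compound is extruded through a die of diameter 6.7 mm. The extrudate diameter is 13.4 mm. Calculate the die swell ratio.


Die swell ratio = D_extrudate / D_die
= 13.4 / 6.7
= 2.0

Die swell = 2.0


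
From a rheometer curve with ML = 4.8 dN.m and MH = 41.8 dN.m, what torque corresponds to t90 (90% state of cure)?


M90 = ML + 0.9 * (MH - ML)
M90 = 4.8 + 0.9 * (41.8 - 4.8)
M90 = 4.8 + 0.9 * 37.0
M90 = 38.1 dN.m

38.1 dN.m


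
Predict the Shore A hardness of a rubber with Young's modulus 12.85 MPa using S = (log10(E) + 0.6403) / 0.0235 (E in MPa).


log10(E) = 0.0235*S - 0.6403  =>  S = (log10(E) + 0.6403) / 0.0235
log10(12.85) = 1.108903
S = (1.108903 + 0.6403) / 0.0235 = 1.749203 / 0.0235
S = 74.4

Shore A = 74.4


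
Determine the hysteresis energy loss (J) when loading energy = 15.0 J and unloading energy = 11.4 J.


Hysteresis loss = loading - unloading
= 15.0 - 11.4
= 3.6 J

3.6 J


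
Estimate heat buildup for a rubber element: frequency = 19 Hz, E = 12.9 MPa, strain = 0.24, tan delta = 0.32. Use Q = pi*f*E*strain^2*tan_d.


Q = pi * f * E * strain^2 * tan_d
= pi * 19 * 12.9 * 0.24^2 * 0.32
= pi * 19 * 12.9 * 0.0576 * 0.32
= 14.1927

Q = 14.1927


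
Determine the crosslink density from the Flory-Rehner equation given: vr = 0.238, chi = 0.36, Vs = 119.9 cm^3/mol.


ln(1 - vr) = ln(1 - 0.238) = -0.2718
Numerator = -((-0.2718) + 0.238 + 0.36 * 0.238^2) = 0.0134
Denominator = 119.9 * (0.238^(1/3) - 0.238/2) = 60.0358
nu = 0.0134 / 60.0358 = 2.2348e-04 mol/cm^3

2.2348e-04 mol/cm^3


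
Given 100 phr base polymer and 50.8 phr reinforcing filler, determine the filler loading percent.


Filler % = filler / (rubber + filler) * 100
= 50.8 / (100 + 50.8) * 100
= 50.8 / 150.8 * 100
= 33.69%

33.69%


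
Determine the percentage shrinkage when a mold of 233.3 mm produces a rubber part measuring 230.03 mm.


Shrinkage = (mold - part) / mold * 100
= (233.3 - 230.03) / 233.3 * 100
= 3.27 / 233.3 * 100
= 1.4%

1.4%


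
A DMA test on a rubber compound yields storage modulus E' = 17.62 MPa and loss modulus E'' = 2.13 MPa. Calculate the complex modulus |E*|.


|E*| = sqrt(E'^2 + E''^2)
= sqrt(17.62^2 + 2.13^2)
= sqrt(310.4644 + 4.5369)
= 17.748 MPa

17.748 MPa


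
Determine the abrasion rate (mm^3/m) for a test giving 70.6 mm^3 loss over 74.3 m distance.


Rate = volume_loss / distance
= 70.6 / 74.3
= 0.95 mm^3/m

0.95 mm^3/m


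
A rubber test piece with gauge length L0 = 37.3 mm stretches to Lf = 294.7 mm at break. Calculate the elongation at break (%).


Elongation = (Lf - L0) / L0 * 100
= (294.7 - 37.3) / 37.3 * 100
= 257.4 / 37.3 * 100
= 690.1%

690.1%


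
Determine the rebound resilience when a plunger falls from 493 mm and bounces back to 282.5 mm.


Resilience = h_rebound / h_drop * 100
= 282.5 / 493 * 100
= 57.3%

57.3%


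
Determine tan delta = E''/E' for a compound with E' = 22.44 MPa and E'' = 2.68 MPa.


tan delta = E'' / E'
= 2.68 / 22.44
= 0.1194

tan delta = 0.1194


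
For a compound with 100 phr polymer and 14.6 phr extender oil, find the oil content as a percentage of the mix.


Oil % = oil / (100 + oil) * 100
= 14.6 / (100 + 14.6) * 100
= 14.6 / 114.6 * 100
= 12.74%

12.74%


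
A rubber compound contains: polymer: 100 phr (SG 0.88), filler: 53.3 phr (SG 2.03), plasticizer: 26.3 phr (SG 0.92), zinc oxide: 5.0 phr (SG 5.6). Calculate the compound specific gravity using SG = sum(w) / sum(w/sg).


Sum of weights = 184.6
Volume contributions:
  polymer: 100/0.88 = 113.6364
  filler: 53.3/2.03 = 26.2562
  plasticizer: 26.3/0.92 = 28.5870
  zinc oxide: 5.0/5.6 = 0.8929
Sum of volumes = 169.3723
SG = 184.6 / 169.3723 = 1.09

SG = 1.09


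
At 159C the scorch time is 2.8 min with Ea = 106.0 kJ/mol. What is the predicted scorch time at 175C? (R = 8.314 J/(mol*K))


Convert temperatures: T1 = 159 + 273.15 = 432.15 K, T2 = 175 + 273.15 = 448.15 K
ts2_new = 2.8 * exp(106000 / 8.314 * (1/448.15 - 1/432.15))
1/T2 - 1/T1 = -8.2616e-05
ts2_new = 0.98 min

0.98 min


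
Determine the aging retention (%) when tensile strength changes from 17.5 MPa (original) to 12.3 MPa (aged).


Retention = aged / original * 100
= 12.3 / 17.5 * 100
= 70.3%

70.3%


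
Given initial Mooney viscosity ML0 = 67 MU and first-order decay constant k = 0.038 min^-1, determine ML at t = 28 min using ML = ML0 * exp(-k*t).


ML = ML0 * exp(-k * t)
ML = 67 * exp(-0.038 * 28)
ML = 67 * 0.3451
ML = 23.12 MU

23.12 MU


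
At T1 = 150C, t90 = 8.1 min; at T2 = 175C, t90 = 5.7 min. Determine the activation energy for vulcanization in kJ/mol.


T1 = 423.15 K, T2 = 448.15 K
1/T1 - 1/T2 = 1.3183e-04
ln(t1/t2) = ln(8.1/5.7) = 0.3514
Ea = 8.314 * 0.3514 / 1.3183e-04 = 22160.8749 J/mol
Ea = 22.16 kJ/mol

22.16 kJ/mol


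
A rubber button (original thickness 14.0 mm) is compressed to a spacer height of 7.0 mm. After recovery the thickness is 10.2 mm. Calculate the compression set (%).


CS = (t0 - recovered) / (t0 - ts) * 100
= (14.0 - 10.2) / (14.0 - 7.0) * 100
= 3.8 / 7.0 * 100
= 54.3%

54.3%


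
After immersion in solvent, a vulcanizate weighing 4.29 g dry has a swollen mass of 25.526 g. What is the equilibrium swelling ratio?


Q = W_swollen / W_dry
Q = 25.526 / 4.29
Q = 5.95

Q = 5.95


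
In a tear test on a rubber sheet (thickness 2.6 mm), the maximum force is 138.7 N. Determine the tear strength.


Tear strength = force / thickness
= 138.7 / 2.6
= 53.35 N/mm

53.35 N/mm


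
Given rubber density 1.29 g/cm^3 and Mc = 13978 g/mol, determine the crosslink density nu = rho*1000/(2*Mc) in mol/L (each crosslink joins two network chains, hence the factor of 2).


nu = rho * 1000 / (2 * Mc)
nu = 1.29 * 1000 / (2 * 13978)
nu = 1290.0 / 27956
nu = 0.0461 mol/L

0.0461 mol/L


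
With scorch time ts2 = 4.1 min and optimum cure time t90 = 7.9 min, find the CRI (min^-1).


CRI = 100 / (t90 - ts2)
= 100 / (7.9 - 4.1)
= 100 / 3.8
= 26.32 min^-1

26.32 min^-1


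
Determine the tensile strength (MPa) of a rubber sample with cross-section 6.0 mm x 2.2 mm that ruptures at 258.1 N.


Area = width * thickness = 6.0 * 2.2 = 13.2 mm^2
TS = force / area = 258.1 / 13.2 = 19.55 MPa

19.55 MPa


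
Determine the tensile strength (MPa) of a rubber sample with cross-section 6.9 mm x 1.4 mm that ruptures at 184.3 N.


Area = width * thickness = 6.9 * 1.4 = 9.66 mm^2
TS = force / area = 184.3 / 9.66 = 19.08 MPa

19.08 MPa


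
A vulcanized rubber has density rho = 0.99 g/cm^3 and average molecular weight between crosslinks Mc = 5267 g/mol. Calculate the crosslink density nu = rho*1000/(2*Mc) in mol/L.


nu = rho * 1000 / (2 * Mc)
nu = 0.99 * 1000 / (2 * 5267)
nu = 990.0 / 10534
nu = 0.0940 mol/L

0.0940 mol/L


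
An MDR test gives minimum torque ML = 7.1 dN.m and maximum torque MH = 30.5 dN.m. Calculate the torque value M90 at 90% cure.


M90 = ML + 0.9 * (MH - ML)
M90 = 7.1 + 0.9 * (30.5 - 7.1)
M90 = 7.1 + 0.9 * 23.4
M90 = 28.16 dN.m

28.16 dN.m


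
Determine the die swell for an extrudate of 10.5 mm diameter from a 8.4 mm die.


Die swell ratio = D_extrudate / D_die
= 10.5 / 8.4
= 1.25

Die swell = 1.25


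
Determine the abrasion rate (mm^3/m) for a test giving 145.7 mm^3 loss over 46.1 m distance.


Rate = volume_loss / distance
= 145.7 / 46.1
= 3.161 mm^3/m

3.161 mm^3/m


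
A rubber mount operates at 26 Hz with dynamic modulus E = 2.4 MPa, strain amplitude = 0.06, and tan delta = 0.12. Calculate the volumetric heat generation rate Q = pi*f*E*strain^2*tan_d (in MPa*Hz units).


Q = pi * f * E * strain^2 * tan_d
= pi * 26 * 2.4 * 0.06^2 * 0.12
= pi * 26 * 2.4 * 0.0036 * 0.12
= 0.0847

Q = 0.0847


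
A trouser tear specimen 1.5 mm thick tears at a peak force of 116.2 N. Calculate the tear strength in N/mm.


Tear strength = force / thickness
= 116.2 / 1.5
= 77.47 N/mm

77.47 N/mm


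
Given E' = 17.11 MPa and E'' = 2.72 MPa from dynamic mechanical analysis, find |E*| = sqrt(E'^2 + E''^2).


|E*| = sqrt(E'^2 + E''^2)
= sqrt(17.11^2 + 2.72^2)
= sqrt(292.7521 + 7.3984)
= 17.325 MPa

17.325 MPa


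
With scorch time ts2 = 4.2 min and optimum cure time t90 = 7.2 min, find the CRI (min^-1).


CRI = 100 / (t90 - ts2)
= 100 / (7.2 - 4.2)
= 100 / 3.0
= 33.33 min^-1

33.33 min^-1


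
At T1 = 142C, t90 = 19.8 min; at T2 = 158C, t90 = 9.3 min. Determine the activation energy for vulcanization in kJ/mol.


T1 = 415.15 K, T2 = 431.15 K
1/T1 - 1/T2 = 8.9390e-05
ln(t1/t2) = ln(19.8/9.3) = 0.7557
Ea = 8.314 * 0.7557 / 8.9390e-05 = 70283.6385 J/mol
Ea = 70.28 kJ/mol

70.28 kJ/mol


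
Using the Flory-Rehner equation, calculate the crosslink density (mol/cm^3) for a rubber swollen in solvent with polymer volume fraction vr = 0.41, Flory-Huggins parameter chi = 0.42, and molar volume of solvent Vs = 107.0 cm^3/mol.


ln(1 - vr) = ln(1 - 0.41) = -0.5276
Numerator = -((-0.5276) + 0.41 + 0.42 * 0.41^2) = 0.0470
Denominator = 107.0 * (0.41^(1/3) - 0.41/2) = 57.5549
nu = 0.0470 / 57.5549 = 8.1715e-04 mol/cm^3

8.1715e-04 mol/cm^3


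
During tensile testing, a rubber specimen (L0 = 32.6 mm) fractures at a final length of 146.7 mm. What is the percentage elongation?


Elongation = (Lf - L0) / L0 * 100
= (146.7 - 32.6) / 32.6 * 100
= 114.1 / 32.6 * 100
= 350.0%

350.0%


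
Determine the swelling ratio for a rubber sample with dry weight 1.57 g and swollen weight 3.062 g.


Q = W_swollen / W_dry
Q = 3.062 / 1.57
Q = 1.95

Q = 1.95


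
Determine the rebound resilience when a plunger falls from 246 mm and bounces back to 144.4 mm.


Resilience = h_rebound / h_drop * 100
= 144.4 / 246 * 100
= 58.7%

58.7%


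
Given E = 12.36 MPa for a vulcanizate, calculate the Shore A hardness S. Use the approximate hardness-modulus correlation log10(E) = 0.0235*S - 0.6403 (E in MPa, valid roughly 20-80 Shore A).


log10(E) = 0.0235*S - 0.6403  =>  S = (log10(E) + 0.6403) / 0.0235
log10(12.36) = 1.092018
S = (1.092018 + 0.6403) / 0.0235 = 1.732318 / 0.0235
S = 73.7

Shore A = 73.7


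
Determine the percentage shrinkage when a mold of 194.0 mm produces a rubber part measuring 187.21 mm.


Shrinkage = (mold - part) / mold * 100
= (194.0 - 187.21) / 194.0 * 100
= 6.79 / 194.0 * 100
= 3.5%

3.5%


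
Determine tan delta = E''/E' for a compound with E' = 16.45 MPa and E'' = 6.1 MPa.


tan delta = E'' / E'
= 6.1 / 16.45
= 0.3708

tan delta = 0.3708


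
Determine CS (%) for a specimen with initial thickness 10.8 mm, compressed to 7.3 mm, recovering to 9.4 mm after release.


CS = (t0 - recovered) / (t0 - ts) * 100
= (10.8 - 9.4) / (10.8 - 7.3) * 100
= 1.4 / 3.5 * 100
= 40.0%

40.0%


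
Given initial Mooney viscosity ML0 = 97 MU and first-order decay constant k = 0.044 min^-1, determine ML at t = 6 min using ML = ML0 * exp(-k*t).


ML = ML0 * exp(-k * t)
ML = 97 * exp(-0.044 * 6)
ML = 97 * 0.7680
ML = 74.49 MU

74.49 MU


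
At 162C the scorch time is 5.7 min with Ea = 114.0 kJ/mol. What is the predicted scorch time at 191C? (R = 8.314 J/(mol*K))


Convert temperatures: T1 = 162 + 273.15 = 435.15 K, T2 = 191 + 273.15 = 464.15 K
ts2_new = 5.7 * exp(114000 / 8.314 * (1/464.15 - 1/435.15))
1/T2 - 1/T1 = -1.4358e-04
ts2_new = 0.8 min

0.8 min


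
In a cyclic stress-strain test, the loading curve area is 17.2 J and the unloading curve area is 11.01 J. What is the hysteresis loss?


Hysteresis loss = loading - unloading
= 17.2 - 11.01
= 6.19 J

6.19 J


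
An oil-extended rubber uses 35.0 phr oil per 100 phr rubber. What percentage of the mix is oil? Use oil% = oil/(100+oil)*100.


Oil % = oil / (100 + oil) * 100
= 35.0 / (100 + 35.0) * 100
= 35.0 / 135.0 * 100
= 25.93%

25.93%


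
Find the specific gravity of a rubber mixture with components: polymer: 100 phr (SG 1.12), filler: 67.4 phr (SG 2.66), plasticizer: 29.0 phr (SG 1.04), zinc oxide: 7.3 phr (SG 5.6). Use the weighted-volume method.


Sum of weights = 203.7
Volume contributions:
  polymer: 100/1.12 = 89.2857
  filler: 67.4/2.66 = 25.3383
  plasticizer: 29.0/1.04 = 27.8846
  zinc oxide: 7.3/5.6 = 1.3036
Sum of volumes = 143.8122
SG = 203.7 / 143.8122 = 1.416

SG = 1.416


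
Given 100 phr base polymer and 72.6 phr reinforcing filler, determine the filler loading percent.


Filler % = filler / (rubber + filler) * 100
= 72.6 / (100 + 72.6) * 100
= 72.6 / 172.6 * 100
= 42.06%

42.06%


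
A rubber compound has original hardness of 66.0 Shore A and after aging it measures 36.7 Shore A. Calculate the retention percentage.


Retention = aged / original * 100
= 36.7 / 66.0 * 100
= 55.6%

55.6%


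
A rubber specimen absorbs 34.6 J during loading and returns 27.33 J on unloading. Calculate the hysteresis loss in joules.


Hysteresis loss = loading - unloading
= 34.6 - 27.33
= 7.27 J

7.27 J


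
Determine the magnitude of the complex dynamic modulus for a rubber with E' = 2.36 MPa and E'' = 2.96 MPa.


|E*| = sqrt(E'^2 + E''^2)
= sqrt(2.36^2 + 2.96^2)
= sqrt(5.5696 + 8.7616)
= 3.786 MPa

3.786 MPa


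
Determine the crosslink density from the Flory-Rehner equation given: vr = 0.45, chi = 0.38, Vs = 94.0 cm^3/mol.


ln(1 - vr) = ln(1 - 0.45) = -0.5978
Numerator = -((-0.5978) + 0.45 + 0.38 * 0.45^2) = 0.0709
Denominator = 94.0 * (0.45^(1/3) - 0.45/2) = 50.8831
nu = 0.0709 / 50.8831 = 0.0014 mol/cm^3

0.0014 mol/cm^3


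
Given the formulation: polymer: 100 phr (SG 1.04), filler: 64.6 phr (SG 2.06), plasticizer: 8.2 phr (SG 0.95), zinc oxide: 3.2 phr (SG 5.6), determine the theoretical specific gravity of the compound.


Sum of weights = 176.0
Volume contributions:
  polymer: 100/1.04 = 96.1538
  filler: 64.6/2.06 = 31.3592
  plasticizer: 8.2/0.95 = 8.6316
  zinc oxide: 3.2/5.6 = 0.5714
Sum of volumes = 136.7161
SG = 176.0 / 136.7161 = 1.287

SG = 1.287


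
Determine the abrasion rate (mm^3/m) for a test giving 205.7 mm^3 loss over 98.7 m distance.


Rate = volume_loss / distance
= 205.7 / 98.7
= 2.084 mm^3/m

2.084 mm^3/m


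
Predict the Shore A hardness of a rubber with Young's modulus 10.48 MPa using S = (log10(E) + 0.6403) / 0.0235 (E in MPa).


log10(E) = 0.0235*S - 0.6403  =>  S = (log10(E) + 0.6403) / 0.0235
log10(10.48) = 1.020361
S = (1.020361 + 0.6403) / 0.0235 = 1.660661 / 0.0235
S = 70.7

Shore A = 70.7


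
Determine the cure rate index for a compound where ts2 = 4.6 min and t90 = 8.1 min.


CRI = 100 / (t90 - ts2)
= 100 / (8.1 - 4.6)
= 100 / 3.5
= 28.57 min^-1

28.57 min^-1


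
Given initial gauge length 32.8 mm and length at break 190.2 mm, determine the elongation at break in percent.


Elongation = (Lf - L0) / L0 * 100
= (190.2 - 32.8) / 32.8 * 100
= 157.4 / 32.8 * 100
= 479.9%

479.9%


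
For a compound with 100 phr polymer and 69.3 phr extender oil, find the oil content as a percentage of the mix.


Oil % = oil / (100 + oil) * 100
= 69.3 / (100 + 69.3) * 100
= 69.3 / 169.3 * 100
= 40.93%

40.93%


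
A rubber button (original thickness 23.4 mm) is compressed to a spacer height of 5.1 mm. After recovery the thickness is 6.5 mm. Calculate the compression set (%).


CS = (t0 - recovered) / (t0 - ts) * 100
= (23.4 - 6.5) / (23.4 - 5.1) * 100
= 16.9 / 18.3 * 100
= 92.3%

92.3%


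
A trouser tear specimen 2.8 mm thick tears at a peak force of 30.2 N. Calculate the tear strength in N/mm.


Tear strength = force / thickness
= 30.2 / 2.8
= 10.79 N/mm

10.79 N/mm


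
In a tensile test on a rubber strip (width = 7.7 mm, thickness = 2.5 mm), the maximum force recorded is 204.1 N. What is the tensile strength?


Area = width * thickness = 7.7 * 2.5 = 19.25 mm^2
TS = force / area = 204.1 / 19.25 = 10.6 MPa

10.6 MPa


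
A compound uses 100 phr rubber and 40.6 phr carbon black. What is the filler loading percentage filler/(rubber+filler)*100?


Filler % = filler / (rubber + filler) * 100
= 40.6 / (100 + 40.6) * 100
= 40.6 / 140.6 * 100
= 28.88%

28.88%


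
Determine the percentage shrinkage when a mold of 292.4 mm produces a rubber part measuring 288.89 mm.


Shrinkage = (mold - part) / mold * 100
= (292.4 - 288.89) / 292.4 * 100
= 3.51 / 292.4 * 100
= 1.2%

1.2%


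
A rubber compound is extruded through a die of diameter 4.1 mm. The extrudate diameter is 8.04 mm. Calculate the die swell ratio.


Die swell ratio = D_extrudate / D_die
= 8.04 / 4.1
= 1.961

Die swell = 1.961


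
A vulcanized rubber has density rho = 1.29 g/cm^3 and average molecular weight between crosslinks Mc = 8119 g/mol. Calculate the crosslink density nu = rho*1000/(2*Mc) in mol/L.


nu = rho * 1000 / (2 * Mc)
nu = 1.29 * 1000 / (2 * 8119)
nu = 1290.0 / 16238
nu = 0.0794 mol/L

0.0794 mol/L


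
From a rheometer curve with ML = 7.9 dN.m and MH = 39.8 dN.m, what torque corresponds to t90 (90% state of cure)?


M90 = ML + 0.9 * (MH - ML)
M90 = 7.9 + 0.9 * (39.8 - 7.9)
M90 = 7.9 + 0.9 * 31.9
M90 = 36.61 dN.m

36.61 dN.m


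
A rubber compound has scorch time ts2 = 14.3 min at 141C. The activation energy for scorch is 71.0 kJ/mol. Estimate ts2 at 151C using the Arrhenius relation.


Convert temperatures: T1 = 141 + 273.15 = 414.15 K, T2 = 151 + 273.15 = 424.15 K
ts2_new = 14.3 * exp(71000 / 8.314 * (1/424.15 - 1/414.15))
1/T2 - 1/T1 = -5.6928e-05
ts2_new = 8.79 min

8.79 min


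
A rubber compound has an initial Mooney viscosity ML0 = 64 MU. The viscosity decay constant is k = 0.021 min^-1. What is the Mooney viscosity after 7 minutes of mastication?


ML = ML0 * exp(-k * t)
ML = 64 * exp(-0.021 * 7)
ML = 64 * 0.8633
ML = 55.25 MU

55.25 MU


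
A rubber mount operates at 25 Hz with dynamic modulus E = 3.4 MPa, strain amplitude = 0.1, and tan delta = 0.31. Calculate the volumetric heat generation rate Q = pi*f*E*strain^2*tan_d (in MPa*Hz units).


Q = pi * f * E * strain^2 * tan_d
= pi * 25 * 3.4 * 0.1^2 * 0.31
= pi * 25 * 3.4 * 0.0100 * 0.31
= 0.8278

Q = 0.8278


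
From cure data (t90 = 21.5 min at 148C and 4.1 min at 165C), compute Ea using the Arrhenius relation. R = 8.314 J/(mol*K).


T1 = 421.15 K, T2 = 438.15 K
1/T1 - 1/T2 = 9.2128e-05
ln(t1/t2) = ln(21.5/4.1) = 1.6571
Ea = 8.314 * 1.6571 / 9.2128e-05 = 149541.0812 J/mol
Ea = 149.54 kJ/mol

149.54 kJ/mol


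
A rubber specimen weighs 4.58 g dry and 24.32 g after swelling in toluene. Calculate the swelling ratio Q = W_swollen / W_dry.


Q = W_swollen / W_dry
Q = 24.32 / 4.58
Q = 5.31

Q = 5.31


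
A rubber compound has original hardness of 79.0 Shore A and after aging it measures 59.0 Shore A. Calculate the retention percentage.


Retention = aged / original * 100
= 59.0 / 79.0 * 100
= 74.7%

74.7%


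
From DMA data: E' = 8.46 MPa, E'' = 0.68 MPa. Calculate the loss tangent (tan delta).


tan delta = E'' / E'
= 0.68 / 8.46
= 0.0804

tan delta = 0.0804


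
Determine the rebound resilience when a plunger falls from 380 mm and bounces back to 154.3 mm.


Resilience = h_rebound / h_drop * 100
= 154.3 / 380 * 100
= 40.6%

40.6%


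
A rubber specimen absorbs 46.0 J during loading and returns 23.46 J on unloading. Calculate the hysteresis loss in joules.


Hysteresis loss = loading - unloading
= 46.0 - 23.46
= 22.54 J

22.54 J


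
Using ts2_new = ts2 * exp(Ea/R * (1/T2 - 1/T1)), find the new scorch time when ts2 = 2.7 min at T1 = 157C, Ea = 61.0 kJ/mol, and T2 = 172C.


Convert temperatures: T1 = 157 + 273.15 = 430.15 K, T2 = 172 + 273.15 = 445.15 K
ts2_new = 2.7 * exp(61000 / 8.314 * (1/445.15 - 1/430.15))
1/T2 - 1/T1 = -7.8337e-05
ts2_new = 1.52 min

1.52 min


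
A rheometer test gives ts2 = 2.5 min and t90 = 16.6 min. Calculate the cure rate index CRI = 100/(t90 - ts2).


CRI = 100 / (t90 - ts2)
= 100 / (16.6 - 2.5)
= 100 / 14.1
= 7.09 min^-1

7.09 min^-1


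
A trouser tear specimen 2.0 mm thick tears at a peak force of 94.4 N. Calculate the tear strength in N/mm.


Tear strength = force / thickness
= 94.4 / 2.0
= 47.2 N/mm

47.2 N/mm


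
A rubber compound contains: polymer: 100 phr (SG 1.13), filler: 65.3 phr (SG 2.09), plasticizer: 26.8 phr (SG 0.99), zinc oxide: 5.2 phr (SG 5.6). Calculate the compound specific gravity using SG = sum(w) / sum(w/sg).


Sum of weights = 197.3
Volume contributions:
  polymer: 100/1.13 = 88.4956
  filler: 65.3/2.09 = 31.2440
  plasticizer: 26.8/0.99 = 27.0707
  zinc oxide: 5.2/5.6 = 0.9286
Sum of volumes = 147.7389
SG = 197.3 / 147.7389 = 1.335

SG = 1.335


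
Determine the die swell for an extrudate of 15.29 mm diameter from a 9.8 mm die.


Die swell ratio = D_extrudate / D_die
= 15.29 / 9.8
= 1.56

Die swell = 1.56


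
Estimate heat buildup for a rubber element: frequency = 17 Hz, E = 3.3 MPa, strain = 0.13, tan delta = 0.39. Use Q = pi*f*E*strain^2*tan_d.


Q = pi * f * E * strain^2 * tan_d
= pi * 17 * 3.3 * 0.13^2 * 0.39
= pi * 17 * 3.3 * 0.0169 * 0.39
= 1.1616

Q = 1.1616


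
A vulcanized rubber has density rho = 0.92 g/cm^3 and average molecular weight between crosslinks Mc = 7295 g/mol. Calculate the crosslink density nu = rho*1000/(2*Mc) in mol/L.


nu = rho * 1000 / (2 * Mc)
nu = 0.92 * 1000 / (2 * 7295)
nu = 920.0 / 14590
nu = 0.0631 mol/L

0.0631 mol/L


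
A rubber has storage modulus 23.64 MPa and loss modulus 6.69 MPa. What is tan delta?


tan delta = E'' / E'
= 6.69 / 23.64
= 0.283

tan delta = 0.283


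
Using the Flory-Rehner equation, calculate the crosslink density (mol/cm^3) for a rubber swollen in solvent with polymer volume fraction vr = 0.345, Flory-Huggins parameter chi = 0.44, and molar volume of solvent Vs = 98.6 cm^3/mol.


ln(1 - vr) = ln(1 - 0.345) = -0.4231
Numerator = -((-0.4231) + 0.345 + 0.44 * 0.345^2) = 0.0257
Denominator = 98.6 * (0.345^(1/3) - 0.345/2) = 52.1454
nu = 0.0257 / 52.1454 = 4.9379e-04 mol/cm^3

4.9379e-04 mol/cm^3


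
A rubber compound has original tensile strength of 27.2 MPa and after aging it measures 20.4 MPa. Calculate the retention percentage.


Retention = aged / original * 100
= 20.4 / 27.2 * 100
= 75.0%

75.0%


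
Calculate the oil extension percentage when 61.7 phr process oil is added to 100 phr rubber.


Oil % = oil / (100 + oil) * 100
= 61.7 / (100 + 61.7) * 100
= 61.7 / 161.7 * 100
= 38.16%

38.16%


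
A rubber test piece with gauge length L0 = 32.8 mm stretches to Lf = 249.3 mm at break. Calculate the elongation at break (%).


Elongation = (Lf - L0) / L0 * 100
= (249.3 - 32.8) / 32.8 * 100
= 216.5 / 32.8 * 100
= 660.1%

660.1%


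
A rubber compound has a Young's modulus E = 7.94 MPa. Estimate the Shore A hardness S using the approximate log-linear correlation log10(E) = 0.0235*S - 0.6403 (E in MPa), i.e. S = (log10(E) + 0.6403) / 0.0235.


log10(E) = 0.0235*S - 0.6403  =>  S = (log10(E) + 0.6403) / 0.0235
log10(7.94) = 0.899821
S = (0.899821 + 0.6403) / 0.0235 = 1.540121 / 0.0235
S = 65.5

Shore A = 65.5


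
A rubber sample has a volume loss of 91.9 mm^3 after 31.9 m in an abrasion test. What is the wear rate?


Rate = volume_loss / distance
= 91.9 / 31.9
= 2.881 mm^3/m

2.881 mm^3/m


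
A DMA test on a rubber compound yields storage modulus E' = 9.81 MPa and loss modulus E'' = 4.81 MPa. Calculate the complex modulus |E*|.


|E*| = sqrt(E'^2 + E''^2)
= sqrt(9.81^2 + 4.81^2)
= sqrt(96.2361 + 23.1361)
= 10.926 MPa

10.926 MPa


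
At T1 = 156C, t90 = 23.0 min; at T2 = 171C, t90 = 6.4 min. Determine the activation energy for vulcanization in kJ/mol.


T1 = 429.15 K, T2 = 444.15 K
1/T1 - 1/T2 = 7.8696e-05
ln(t1/t2) = ln(23.0/6.4) = 1.2792
Ea = 8.314 * 1.2792 / 7.8696e-05 = 135143.3604 J/mol
Ea = 135.14 kJ/mol

135.14 kJ/mol


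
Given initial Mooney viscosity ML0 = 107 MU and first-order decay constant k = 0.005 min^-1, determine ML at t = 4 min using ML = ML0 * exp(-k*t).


ML = ML0 * exp(-k * t)
ML = 107 * exp(-0.005 * 4)
ML = 107 * 0.9802
ML = 104.88 MU

104.88 MU


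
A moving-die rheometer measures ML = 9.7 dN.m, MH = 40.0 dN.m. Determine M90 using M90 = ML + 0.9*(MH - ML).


M90 = ML + 0.9 * (MH - ML)
M90 = 9.7 + 0.9 * (40.0 - 9.7)
M90 = 9.7 + 0.9 * 30.3
M90 = 36.97 dN.m

36.97 dN.m


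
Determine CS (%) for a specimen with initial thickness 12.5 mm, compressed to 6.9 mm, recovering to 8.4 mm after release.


CS = (t0 - recovered) / (t0 - ts) * 100
= (12.5 - 8.4) / (12.5 - 6.9) * 100
= 4.1 / 5.6 * 100
= 73.2%

73.2%


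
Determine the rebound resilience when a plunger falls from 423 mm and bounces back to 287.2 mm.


Resilience = h_rebound / h_drop * 100
= 287.2 / 423 * 100
= 67.9%

67.9%


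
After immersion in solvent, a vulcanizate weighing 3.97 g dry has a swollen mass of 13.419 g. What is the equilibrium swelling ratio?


Q = W_swollen / W_dry
Q = 13.419 / 3.97
Q = 3.38

Q = 3.38


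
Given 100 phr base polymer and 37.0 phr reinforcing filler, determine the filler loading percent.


Filler % = filler / (rubber + filler) * 100
= 37.0 / (100 + 37.0) * 100
= 37.0 / 137.0 * 100
= 27.01%

27.01%


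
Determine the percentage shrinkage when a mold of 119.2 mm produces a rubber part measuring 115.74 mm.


Shrinkage = (mold - part) / mold * 100
= (119.2 - 115.74) / 119.2 * 100
= 3.46 / 119.2 * 100
= 2.9%

2.9%


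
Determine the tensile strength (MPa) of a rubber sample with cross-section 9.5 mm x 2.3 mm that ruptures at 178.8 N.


Area = width * thickness = 9.5 * 2.3 = 21.85 mm^2
TS = force / area = 178.8 / 21.85 = 8.18 MPa

8.18 MPa


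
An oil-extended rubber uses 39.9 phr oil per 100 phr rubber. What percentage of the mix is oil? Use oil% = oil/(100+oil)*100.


Oil % = oil / (100 + oil) * 100
= 39.9 / (100 + 39.9) * 100
= 39.9 / 139.9 * 100
= 28.52%

28.52%


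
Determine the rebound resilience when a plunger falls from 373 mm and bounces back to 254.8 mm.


Resilience = h_rebound / h_drop * 100
= 254.8 / 373 * 100
= 68.3%

68.3%


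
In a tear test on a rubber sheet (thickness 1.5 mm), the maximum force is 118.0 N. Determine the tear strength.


Tear strength = force / thickness
= 118.0 / 1.5
= 78.67 N/mm

78.67 N/mm


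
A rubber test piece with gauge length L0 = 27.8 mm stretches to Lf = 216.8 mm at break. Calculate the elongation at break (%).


Elongation = (Lf - L0) / L0 * 100
= (216.8 - 27.8) / 27.8 * 100
= 189.0 / 27.8 * 100
= 679.9%

679.9%


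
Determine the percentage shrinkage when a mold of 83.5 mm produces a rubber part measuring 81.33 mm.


Shrinkage = (mold - part) / mold * 100
= (83.5 - 81.33) / 83.5 * 100
= 2.17 / 83.5 * 100
= 2.6%

2.6%


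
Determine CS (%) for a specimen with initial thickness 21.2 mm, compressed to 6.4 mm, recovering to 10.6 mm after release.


CS = (t0 - recovered) / (t0 - ts) * 100
= (21.2 - 10.6) / (21.2 - 6.4) * 100
= 10.6 / 14.8 * 100
= 71.6%

71.6%


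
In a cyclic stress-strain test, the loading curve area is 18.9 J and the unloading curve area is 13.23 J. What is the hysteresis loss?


Hysteresis loss = loading - unloading
= 18.9 - 13.23
= 5.67 J

5.67 J


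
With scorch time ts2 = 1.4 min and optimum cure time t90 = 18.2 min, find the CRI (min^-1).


CRI = 100 / (t90 - ts2)
= 100 / (18.2 - 1.4)
= 100 / 16.8
= 5.95 min^-1

5.95 min^-1


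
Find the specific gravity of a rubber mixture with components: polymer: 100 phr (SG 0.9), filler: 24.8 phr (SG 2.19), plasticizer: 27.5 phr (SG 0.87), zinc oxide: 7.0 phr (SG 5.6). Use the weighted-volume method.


Sum of weights = 159.3
Volume contributions:
  polymer: 100/0.9 = 111.1111
  filler: 24.8/2.19 = 11.3242
  plasticizer: 27.5/0.87 = 31.6092
  zinc oxide: 7.0/5.6 = 1.2500
Sum of volumes = 155.2945
SG = 159.3 / 155.2945 = 1.026

SG = 1.026


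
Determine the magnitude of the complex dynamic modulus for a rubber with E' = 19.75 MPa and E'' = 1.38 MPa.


|E*| = sqrt(E'^2 + E''^2)
= sqrt(19.75^2 + 1.38^2)
= sqrt(390.0625 + 1.9044)
= 19.798 MPa

19.798 MPa


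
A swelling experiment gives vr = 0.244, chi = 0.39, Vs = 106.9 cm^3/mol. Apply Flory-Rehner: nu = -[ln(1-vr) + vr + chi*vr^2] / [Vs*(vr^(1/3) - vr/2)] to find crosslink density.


ln(1 - vr) = ln(1 - 0.244) = -0.2797
Numerator = -((-0.2797) + 0.244 + 0.39 * 0.244^2) = 0.0125
Denominator = 106.9 * (0.244^(1/3) - 0.244/2) = 53.7579
nu = 0.0125 / 53.7579 = 2.3243e-04 mol/cm^3

2.3243e-04 mol/cm^3


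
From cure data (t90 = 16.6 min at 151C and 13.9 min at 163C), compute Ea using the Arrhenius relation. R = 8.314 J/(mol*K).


T1 = 424.15 K, T2 = 436.15 K
1/T1 - 1/T2 = 6.4867e-05
ln(t1/t2) = ln(16.6/13.9) = 0.1775
Ea = 8.314 * 0.1775 / 6.4867e-05 = 22751.8323 J/mol
Ea = 22.75 kJ/mol

22.75 kJ/mol


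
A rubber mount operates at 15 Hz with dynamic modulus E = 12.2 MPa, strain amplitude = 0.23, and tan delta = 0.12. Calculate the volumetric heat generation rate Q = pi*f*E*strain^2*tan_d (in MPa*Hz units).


Q = pi * f * E * strain^2 * tan_d
= pi * 15 * 12.2 * 0.23^2 * 0.12
= pi * 15 * 12.2 * 0.0529 * 0.12
= 3.6495

Q = 3.6495


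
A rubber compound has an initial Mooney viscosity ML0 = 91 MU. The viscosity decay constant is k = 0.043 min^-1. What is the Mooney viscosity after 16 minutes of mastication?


ML = ML0 * exp(-k * t)
ML = 91 * exp(-0.043 * 16)
ML = 91 * 0.5026
ML = 45.73 MU

45.73 MU


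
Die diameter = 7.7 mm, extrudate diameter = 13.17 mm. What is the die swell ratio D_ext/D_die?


Die swell ratio = D_extrudate / D_die
= 13.17 / 7.7
= 1.71

Die swell = 1.71


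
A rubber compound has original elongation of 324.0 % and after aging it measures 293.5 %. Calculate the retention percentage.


Retention = aged / original * 100
= 293.5 / 324.0 * 100
= 90.6%

90.6%


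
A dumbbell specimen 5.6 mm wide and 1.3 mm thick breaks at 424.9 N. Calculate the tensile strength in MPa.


Area = width * thickness = 5.6 * 1.3 = 7.28 mm^2
TS = force / area = 424.9 / 7.28 = 58.37 MPa

58.37 MPa
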